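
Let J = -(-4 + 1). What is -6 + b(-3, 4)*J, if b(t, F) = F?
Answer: 6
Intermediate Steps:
J = 3 (J = -1*(-3) = 3)
-6 + b(-3, 4)*J = -6 + 4*3 = -6 + 12 = 6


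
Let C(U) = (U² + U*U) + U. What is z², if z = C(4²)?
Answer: 278784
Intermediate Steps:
C(U) = U + 2*U² (C(U) = (U² + U²) + U = 2*U² + U = U + 2*U²)
z = 528 (z = 4²*(1 + 2*4²) = 16*(1 + 2*16) = 16*(1 + 32) = 16*33 = 528)
z² = 528² = 278784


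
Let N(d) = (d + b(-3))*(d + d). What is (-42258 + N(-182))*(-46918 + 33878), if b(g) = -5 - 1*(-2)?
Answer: -327069280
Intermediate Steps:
b(g) = -3 (b(g) = -5 + 2 = -3)
N(d) = 2*d*(-3 + d) (N(d) = (d - 3)*(d + d) = (-3 + d)*(2*d) = 2*d*(-3 + d))
(-42258 + N(-182))*(-46918 + 33878) = (-42258 + 2*(-182)*(-3 - 182))*(-46918 + 33878) = (-42258 + 2*(-182)*(-185))*(-13040) = (-42258 + 67340)*(-13040) = 25082*(-13040) = -327069280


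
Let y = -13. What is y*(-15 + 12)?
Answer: 39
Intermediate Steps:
y*(-15 + 12) = -13*(-15 + 12) = -13*(-3) = 39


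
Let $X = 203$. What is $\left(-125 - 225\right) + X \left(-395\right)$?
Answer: $-80535$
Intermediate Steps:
$\left(-125 - 225\right) + X \left(-395\right) = \left(-125 - 225\right) + 203 \left(-395\right) = -350 - 80185 = -80535$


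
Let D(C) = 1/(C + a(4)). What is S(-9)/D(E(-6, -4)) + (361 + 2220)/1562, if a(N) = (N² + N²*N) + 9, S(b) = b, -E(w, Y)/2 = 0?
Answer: -1248581/1562 ≈ -799.35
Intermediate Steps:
E(w, Y) = 0 (E(w, Y) = -2*0 = 0)
a(N) = 9 + N² + N³ (a(N) = (N² + N³) + 9 = 9 + N² + N³)
D(C) = 1/(89 + C) (D(C) = 1/(C + (9 + 4² + 4³)) = 1/(C + (9 + 16 + 64)) = 1/(C + 89) = 1/(89 + C))
S(-9)/D(E(-6, -4)) + (361 + 2220)/1562 = -9/(1/(89 + 0)) + (361 + 2220)/1562 = -9/(1/89) + 2581*(1/1562) = -9/1/89 + 2581/1562 = -9*89 + 2581/1562 = -801 + 2581/1562 = -1248581/1562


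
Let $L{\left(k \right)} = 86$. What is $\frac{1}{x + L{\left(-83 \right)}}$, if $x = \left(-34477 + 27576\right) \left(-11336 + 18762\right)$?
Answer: $- \frac{1}{51246740} \approx -1.9513 \cdot 10^{-8}$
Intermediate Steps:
$x = -51246826$ ($x = \left(-6901\right) 7426 = -51246826$)
$\frac{1}{x + L{\left(-83 \right)}} = \frac{1}{-51246826 + 86} = \frac{1}{-51246740} = - \frac{1}{51246740}$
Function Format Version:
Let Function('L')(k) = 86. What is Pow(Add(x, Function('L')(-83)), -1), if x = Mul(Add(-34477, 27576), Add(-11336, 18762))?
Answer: Rational(-1, 51246740) ≈ -1.9513e-8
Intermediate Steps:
x = -51246826 (x = Mul(-6901, 7426) = -51246826)
Pow(Add(x, Function('L')(-83)), -1) = Pow(Add(-51246826, 86), -1) = Pow(-51246740, -1) = Rational(-1, 51246740)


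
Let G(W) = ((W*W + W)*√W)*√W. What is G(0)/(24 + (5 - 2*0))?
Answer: 0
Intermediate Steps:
G(W) = W*(W + W²) (G(W) = ((W² + W)*√W)*√W = ((W + W²)*√W)*√W = (√W*(W + W²))*√W = W*(W + W²))
G(0)/(24 + (5 - 2*0)) = (0²*(1 + 0))/(24 + (5 - 2*0)) = (0*1)/(24 + (5 + 0)) = 0/(24 + 5) = 0/29 = (1/29)*0 = 0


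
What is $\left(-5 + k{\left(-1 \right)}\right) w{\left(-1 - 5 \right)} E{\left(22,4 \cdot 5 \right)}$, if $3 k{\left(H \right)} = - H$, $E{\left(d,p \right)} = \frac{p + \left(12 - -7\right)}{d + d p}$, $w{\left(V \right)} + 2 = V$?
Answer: $\frac{104}{33} \approx 3.1515$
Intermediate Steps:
$w{\left(V \right)} = -2 + V$
$E{\left(d,p \right)} = \frac{19 + p}{d + d p}$ ($E{\left(d,p \right)} = \frac{p + \left(12 + 7\right)}{d + d p} = \frac{p + 19}{d + d p} = \frac{19 + p}{d + d p}$)
$k{\left(H \right)} = - \frac{H}{3}$ ($k{\left(H \right)} = \frac{\left(-1\right) H}{3} = - \frac{H}{3}$)
$\left(-5 + k{\left(-1 \right)}\right) w{\left(-1 - 5 \right)} E{\left(22,4 \cdot 5 \right)} = \left(-5 - - \frac{1}{3}\right) \left(-2 - 6\right) \frac{19 + 4 \cdot 5}{22 \left(1 + 4 \cdot 5\right)} = \left(-5 + \frac{1}{3}\right) \left(-2 - 6\right) \frac{19 + 20}{22 \left(1 + 20\right)} = - \frac{14 \left(-2 - 6\right)}{3} \cdot \frac{1}{22} \cdot \frac{1}{21} \cdot 39 = \left(- \frac{14}{3}\right) \left(-8\right) \frac{1}{22} \cdot \frac{1}{21} \cdot 39 = \frac{112}{3} \cdot \frac{13}{154} = \frac{104}{33}$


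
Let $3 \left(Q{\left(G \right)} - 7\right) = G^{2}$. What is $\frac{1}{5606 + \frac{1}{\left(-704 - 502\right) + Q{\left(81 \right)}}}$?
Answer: $\frac{988}{5538729} \approx 0.00017838$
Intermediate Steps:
$Q{\left(G \right)} = 7 + \frac{G^{2}}{3}$
$\frac{1}{5606 + \frac{1}{\left(-704 - 502\right) + Q{\left(81 \right)}}} = \frac{1}{5606 + \frac{1}{\left(-704 - 502\right) + \left(7 + \frac{81^{2}}{3}\right)}} = \frac{1}{5606 + \frac{1}{-1206 + \left(7 + \frac{1}{3} \cdot 6561\right)}} = \frac{1}{5606 + \frac{1}{-1206 + \left(7 + 2187\right)}} = \frac{1}{5606 + \frac{1}{-1206 + 2194}} = \frac{1}{5606 + \frac{1}{988}} = \frac{1}{\frac{5538729}{988}} = \frac{988}{5538729}$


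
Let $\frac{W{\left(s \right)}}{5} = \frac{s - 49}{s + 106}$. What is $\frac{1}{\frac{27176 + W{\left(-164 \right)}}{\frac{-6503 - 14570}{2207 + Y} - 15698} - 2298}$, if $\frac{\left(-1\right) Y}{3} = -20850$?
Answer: $- \frac{2033152918}{4675707456173} \approx -0.00043483$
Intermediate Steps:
$Y = 62550$ ($Y = \left(-3\right) \left(-20850\right) = 62550$)
$W{\left(s \right)} = \frac{5 \left(-49 + s\right)}{106 + s}$ ($W{\left(s \right)} = 5 \frac{s - 49}{s + 106} = 5 \frac{-49 + s}{106 + s} = \frac{5 \left(-49 + s\right)}{106 + s}$)
$\frac{1}{\frac{27176 + W{\left(-164 \right)}}{\frac{-6503 - 14570}{2207 + Y} - 15698} - 2298} = \frac{1}{\frac{27176 + \frac{5 \left(-49 - 164\right)}{106 - 164}}{\frac{-6503 - 14570}{2207 + 62550} - 15698} - 2298} = \frac{1}{\frac{27176 + 5 \frac{1}{-58} \left(-213\right)}{- \frac{21073}{64757} - 15698} - 2298} = \frac{1}{\frac{27176 + 5 \left(- \frac{1}{58}\right) \left(-213\right)}{\left(-21073\right) \frac{1}{64757} - 15698} - 2298} = \frac{1}{\frac{27176 + \frac{1065}{58}}{- \frac{21073}{64757} - 15698} - 2298} = \frac{1}{\frac{1577273}{58 \left(- \frac{1016576459}{64757}\right)} - 2298} = \frac{1}{\frac{1577273}{58} \left(- \frac{64757}{1016576459}\right) - 2298} = \frac{1}{- \frac{3522050609}{2033152918} - 2298} = \frac{1}{- \frac{4675707456173}{2033152918}} = - \frac{2033152918}{4675707456173}$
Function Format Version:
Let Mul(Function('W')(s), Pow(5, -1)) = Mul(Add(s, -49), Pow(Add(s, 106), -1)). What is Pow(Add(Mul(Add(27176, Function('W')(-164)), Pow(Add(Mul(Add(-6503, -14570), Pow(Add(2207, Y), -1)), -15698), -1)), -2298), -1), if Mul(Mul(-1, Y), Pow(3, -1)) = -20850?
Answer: Rational(-2033152918, 4675707456173) ≈ -0.00043483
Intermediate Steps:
Y = 62550 (Y = Mul(-3, -20850) = 62550)
Function('W')(s) = Mul(5, Pow(Add(106, s), -1), Add(-49, s)) (Function('W')(s) = Mul(5, Mul(Add(s, -49), Pow(Add(s, 106), -1))) = Mul(5, Mul(Add(-49, s), Pow(Add(106, s), -1))) = Mul(5, Mul(Pow(Add(106, s), -1), Add(-49, s))) = Mul(5, Pow(Add(106, s), -1), Add(-49, s)))
Pow(Add(Mul(Add(27176, Function('W')(-164)), Pow(Add(Mul(Add(-6503, -14570), Pow(Add(2207, Y), -1)), -15698), -1)), -2298), -1) = Pow(Add(Mul(Add(27176, Mul(5, Pow(Add(106, -164), -1), Add(-49, -164))), Pow(Add(Mul(Add(-6503, -14570), Pow(Add(2207, 62550), -1)), -15698), -1)), -2298), -1) = Pow(Add(Mul(Add(27176, Mul(5, Pow(-58, -1), -213)), Pow(Add(Mul(-21073, Pow(64757, -1)), -15698), -1)), -2298), -1) = Pow(Add(Mul(Add(27176, Mul(5, Rational(-1, 58), -213)), Pow(Add(Mul(-21073, Rational(1, 64757)), -15698), -1)), -2298), -1) = Pow(Add(Mul(Add(27176, Rational(1065, 58)), Pow(Add(Rational(-21073, 64757), -15698), -1)), -2298), -1) = Pow(Add(Mul(Rational(1577273, 58), Pow(Rational(-1016576459, 64757), -1)), -2298), -1) = Pow(Add(Mul(Rational(1577273, 58), Rational(-64757, 1016576459)), -2298), -1) = Pow(Add(Rational(-3522050609, 2033152918), -2298), -1) = Pow(Rational(-4675707456173, 2033152918), -1) = Rational(-2033152918, 4675707456173)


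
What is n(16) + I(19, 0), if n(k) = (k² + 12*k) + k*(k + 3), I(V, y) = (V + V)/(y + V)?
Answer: 754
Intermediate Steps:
I(V, y) = 2*V/(V + y) (I(V, y) = (2*V)/(V + y) = 2*V/(V + y))
n(k) = k² + 12*k + k*(3 + k) (n(k) = (k² + 12*k) + k*(3 + k) = k² + 12*k + k*(3 + k))
n(16) + I(19, 0) = 16*(15 + 2*16) + 2*19/(19 + 0) = 16*(15 + 32) + 2*19/19 = 16*47 + 2*19*(1/19) = 752 + 2 = 754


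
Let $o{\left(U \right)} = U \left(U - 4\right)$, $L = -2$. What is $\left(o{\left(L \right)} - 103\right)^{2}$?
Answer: $8281$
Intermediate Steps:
$o{\left(U \right)} = U \left(-4 + U\right)$
$\left(o{\left(L \right)} - 103\right)^{2} = \left(- 2 \left(-4 - 2\right) - 103\right)^{2} = \left(\left(-2\right) \left(-6\right) - 103\right)^{2} = \left(12 - 103\right)^{2} = \left(-91\right)^{2} = 8281$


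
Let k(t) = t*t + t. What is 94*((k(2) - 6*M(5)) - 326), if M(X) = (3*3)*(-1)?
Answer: -25004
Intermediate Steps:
k(t) = t + t² (k(t) = t² + t = t + t²)
M(X) = -9 (M(X) = 9*(-1) = -9)
94*((k(2) - 6*M(5)) - 326) = 94*((2*(1 + 2) - 6*(-9)) - 326) = 94*((2*3 + 54) - 326) = 94*((6 + 54) - 326) = 94*(60 - 326) = 94*(-266) = -25004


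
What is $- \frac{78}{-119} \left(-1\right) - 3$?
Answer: $- \frac{435}{119} \approx -3.6555$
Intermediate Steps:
$- \frac{78}{-119} \left(-1\right) - 3 = \left(-78\right) \left(- \frac{1}{119}\right) \left(-1\right) - 3 = \frac{78}{119} \left(-1\right) - 3 = - \frac{78}{119} - 3 = - \frac{435}{119}$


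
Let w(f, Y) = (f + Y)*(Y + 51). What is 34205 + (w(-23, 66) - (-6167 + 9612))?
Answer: 35791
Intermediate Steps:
w(f, Y) = (51 + Y)*(Y + f) (w(f, Y) = (Y + f)*(51 + Y) = (51 + Y)*(Y + f))
34205 + (w(-23, 66) - (-6167 + 9612)) = 34205 + ((66² + 51*66 + 51*(-23) + 66*(-23)) - (-6167 + 9612)) = 34205 + ((4356 + 3366 - 1173 - 1518) - 1*3445) = 34205 + (5031 - 3445) = 34205 + 1586 = 35791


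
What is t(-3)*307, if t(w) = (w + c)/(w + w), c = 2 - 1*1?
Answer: 307/3 ≈ 102.33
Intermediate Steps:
c = 1 (c = 2 - 1 = 1)
t(w) = (1 + w)/(2*w) (t(w) = (w + 1)/(w + w) = (1 + w)/((2*w)) = (1 + w)*(1/(2*w)) = (1 + w)/(2*w))
t(-3)*307 = ((1/2)*(1 - 3)/(-3))*307 = ((1/2)*(-1/3)*(-2))*307 = (1/3)*307 = 307/3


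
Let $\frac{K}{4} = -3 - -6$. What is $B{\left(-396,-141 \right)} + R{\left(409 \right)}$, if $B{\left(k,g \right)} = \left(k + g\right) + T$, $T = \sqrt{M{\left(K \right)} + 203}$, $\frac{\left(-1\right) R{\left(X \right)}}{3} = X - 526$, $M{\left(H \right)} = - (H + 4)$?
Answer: $-186 + \sqrt{187} \approx -172.33$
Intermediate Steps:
$K = 12$ ($K = 4 \left(-3 - -6\right) = 4 \left(-3 + 6\right) = 4 \cdot 3 = 12$)
$M{\left(H \right)} = -4 - H$ ($M{\left(H \right)} = - (4 + H) = -4 - H$)
$R{\left(X \right)} = 1578 - 3 X$ ($R{\left(X \right)} = - 3 \left(X - 526\right) = - 3 \left(-526 + X\right) = 1578 - 3 X$)
$T = \sqrt{187}$ ($T = \sqrt{\left(-4 - 12\right) + 203} = \sqrt{-16 + 203} = \sqrt{187} \approx 13.675$)
$B{\left(k,g \right)} = g + k + \sqrt{187}$ ($B{\left(k,g \right)} = \left(k + g\right) + \sqrt{187} = \left(g + k\right) + \sqrt{187} = g + k + \sqrt{187}$)
$B{\left(-396,-141 \right)} + R{\left(409 \right)} = \left(-141 - 396 + \sqrt{187}\right) + \left(1578 - 1227\right) = \left(-537 + \sqrt{187}\right) + \left(1578 - 1227\right) = \left(-537 + \sqrt{187}\right) + 351 = -186 + \sqrt{187}$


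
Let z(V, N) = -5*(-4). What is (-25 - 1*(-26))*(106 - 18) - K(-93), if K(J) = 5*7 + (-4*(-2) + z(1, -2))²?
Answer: -731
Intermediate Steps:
z(V, N) = 20
K(J) = 819 (K(J) = 5*7 + (-4*(-2) + 20)² = 35 + (8 + 20)² = 35 + 28² = 35 + 784 = 819)
(-25 - 1*(-26))*(106 - 18) - K(-93) = (-25 - 1*(-26))*(106 - 18) - 1*819 = (-25 + 26)*88 - 819 = 1*88 - 819 = 88 - 819 = -731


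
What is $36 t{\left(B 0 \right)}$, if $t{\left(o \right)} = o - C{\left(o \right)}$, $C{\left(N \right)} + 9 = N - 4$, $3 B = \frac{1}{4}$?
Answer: $468$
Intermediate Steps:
$B = \frac{1}{12}$ ($B = \frac{1}{3 \cdot 4} = \frac{1}{3} \cdot \frac{1}{4} = \frac{1}{12} \approx 0.083333$)
$C{\left(N \right)} = -13 + N$ ($C{\left(N \right)} = -9 + \left(N - 4\right) = -9 + \left(-4 + N\right) = -13 + N$)
$t{\left(o \right)} = 13$ ($t{\left(o \right)} = o - \left(-13 + o\right) = 13$)
$36 t{\left(B 0 \right)} = 36 \cdot 13 = 468$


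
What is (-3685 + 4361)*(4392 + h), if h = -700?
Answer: 2495792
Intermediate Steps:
(-3685 + 4361)*(4392 + h) = (-3685 + 4361)*(4392 - 700) = 676*3692 = 2495792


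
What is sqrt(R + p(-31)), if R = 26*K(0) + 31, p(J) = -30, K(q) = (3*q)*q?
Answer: 1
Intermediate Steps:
K(q) = 3*q**2
R = 31 (R = 26*(3*0**2) + 31 = 26*(3*0) + 31 = 26*0 + 31 = 0 + 31 = 31)
sqrt(R + p(-31)) = sqrt(31 - 30) = sqrt(1) = 1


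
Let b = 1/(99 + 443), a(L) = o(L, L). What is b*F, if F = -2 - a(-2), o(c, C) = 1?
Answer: -3/542 ≈ -0.0055351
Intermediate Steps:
a(L) = 1
F = -3 (F = -2 - 1*1 = -2 - 1 = -3)
b = 1/542 ≈ 0.0018450
b*F = (1/542)*(-3) = -3/542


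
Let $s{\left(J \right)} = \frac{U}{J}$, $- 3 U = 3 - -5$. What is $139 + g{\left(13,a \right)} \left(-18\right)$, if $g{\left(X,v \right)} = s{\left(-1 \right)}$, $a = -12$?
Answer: $91$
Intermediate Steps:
$U = - \frac{8}{3}$ ($U = - \frac{3 - -5}{3} = - \frac{3 + 5}{3} = \left(- \frac{1}{3}\right) 8 = - \frac{8}{3} \approx -2.6667$)
$s{\left(J \right)} = - \frac{8}{3 J}$
$g{\left(X,v \right)} = \frac{8}{3}$ ($g{\left(X,v \right)} = - \frac{8}{3 \left(-1\right)} = \left(- \frac{8}{3}\right) \left(-1\right) = \frac{8}{3}$)
$139 + g{\left(13,a \right)} \left(-18\right) = 139 + \frac{8}{3} \left(-18\right) = 139 - 48 = 91$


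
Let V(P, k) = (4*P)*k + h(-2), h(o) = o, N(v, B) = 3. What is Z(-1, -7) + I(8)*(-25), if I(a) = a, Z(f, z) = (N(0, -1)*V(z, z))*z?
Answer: -4274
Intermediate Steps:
V(P, k) = -2 + 4*P*k (V(P, k) = (4*P)*k - 2 = 4*P*k - 2 = -2 + 4*P*k)
Z(f, z) = z*(-6 + 12*z²) (Z(f, z) = (3*(-2 + 4*z*z))*z = (3*(-2 + 4*z²))*z = (-6 + 12*z²)*z = z*(-6 + 12*z²))
Z(-1, -7) + I(8)*(-25) = (-6*(-7) + 12*(-7)³) + 8*(-25) = (42 + 12*(-343)) - 200 = (42 - 4116) - 200 = -4074 - 200 = -4274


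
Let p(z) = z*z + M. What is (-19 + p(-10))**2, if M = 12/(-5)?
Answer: 154449/25 ≈ 6178.0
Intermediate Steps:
M = -12/5 (M = 12*(-1/5) = -12/5 ≈ -2.4000)
p(z) = -12/5 + z**2 (p(z) = z*z - 12/5 = z**2 - 12/5 = -12/5 + z**2)
(-19 + p(-10))**2 = (-19 + (-12/5 + (-10)**2))**2 = (-19 + (-12/5 + 100))**2 = (-19 + 488/5)**2 = (393/5)**2 = 154449/25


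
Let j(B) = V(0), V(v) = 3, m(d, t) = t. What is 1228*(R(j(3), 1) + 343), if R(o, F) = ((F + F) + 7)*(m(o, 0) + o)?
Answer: 454360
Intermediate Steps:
j(B) = 3
R(o, F) = o*(7 + 2*F) (R(o, F) = ((F + F) + 7)*(0 + o) = (2*F + 7)*o = (7 + 2*F)*o = o*(7 + 2*F))
1228*(R(j(3), 1) + 343) = 1228*(3*(7 + 2*1) + 343) = 1228*(3*(7 + 2) + 343) = 1228*(3*9 + 343) = 1228*(27 + 343) = 1228*370 = 454360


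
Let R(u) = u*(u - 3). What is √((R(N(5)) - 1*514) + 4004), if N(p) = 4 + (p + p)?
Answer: 2*√911 ≈ 60.366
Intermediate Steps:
N(p) = 4 + 2*p
R(u) = u*(-3 + u)
√((R(N(5)) - 1*514) + 4004) = √(((4 + 2*5)*(-3 + (4 + 2*5)) - 1*514) + 4004) = √(((4 + 10)*(-3 + (4 + 10)) - 514) + 4004) = √((14*(-3 + 14) - 514) + 4004) = √((14*11 - 514) + 4004) = √((154 - 514) + 4004) = √(-360 + 4004) = √3644 = 2*√911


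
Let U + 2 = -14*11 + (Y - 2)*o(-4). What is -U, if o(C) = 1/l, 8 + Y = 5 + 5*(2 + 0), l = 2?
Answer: 307/2 ≈ 153.50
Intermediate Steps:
Y = 7 (Y = -8 + (5 + 5*(2 + 0)) = -8 + (5 + 5*2) = -8 + (5 + 10) = -8 + 15 = 7)
o(C) = 1/2
U = -307/2 (U = -2 + (-14*11 + (7 - 2)*(1/2)) = -2 + (-154 + 5*(1/2)) = -2 + (-154 + 5/2) = -2 - 303/2 = -307/2 ≈ -153.50)
-U = -1*(-307/2) = 307/2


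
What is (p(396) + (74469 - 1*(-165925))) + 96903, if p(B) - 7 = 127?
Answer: 337431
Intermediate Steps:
p(B) = 134 (p(B) = 7 + 127 = 134)
(p(396) + (74469 - 1*(-165925))) + 96903 = (134 + (74469 - 1*(-165925))) + 96903 = (134 + (74469 + 165925)) + 96903 = (134 + 240394) + 96903 = 240528 + 96903 = 337431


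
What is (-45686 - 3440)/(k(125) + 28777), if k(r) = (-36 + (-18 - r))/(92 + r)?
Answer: -5330171/3122215 ≈ -1.7072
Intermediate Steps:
k(r) = (-54 - r)/(92 + r)
(-45686 - 3440)/(k(125) + 28777) = (-45686 - 3440)/((-54 - 1*125)/(92 + 125) + 28777) = -49126/((-54 - 125)/217 + 28777) = -49126/((1/217)*(-179) + 28777) = -49126/(-179/217 + 28777) = -49126/6244430/217 = -49126*217/6244430 = -5330171/3122215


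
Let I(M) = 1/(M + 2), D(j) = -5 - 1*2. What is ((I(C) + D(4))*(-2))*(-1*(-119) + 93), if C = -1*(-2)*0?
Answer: 2756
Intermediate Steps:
C = 0 (C = 2*0 = 0)
D(j) = -7 (D(j) = -5 - 2 = -7)
I(M) = 1/(2 + M)
((I(C) + D(4))*(-2))*(-1*(-119) + 93) = ((1/(2 + 0) - 7)*(-2))*(-1*(-119) + 93) = ((1/2 - 7)*(-2))*(119 + 93) = ((1/2 - 7)*(-2))*212 = -13/2*(-2)*212 = 13*212 = 2756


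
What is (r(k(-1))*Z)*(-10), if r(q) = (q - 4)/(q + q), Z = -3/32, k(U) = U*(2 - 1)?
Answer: 75/32 ≈ 2.3438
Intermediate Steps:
k(U) = U (k(U) = U*1 = U)
Z = -3/32 (Z = -3*1/32 = -3/32 ≈ -0.093750)
r(q) = (-4 + q)/(2*q) (r(q) = (-4 + q)/((2*q)) = (-4 + q)*(1/(2*q)) = (-4 + q)/(2*q))
(r(k(-1))*Z)*(-10) = (((½)*(-4 - 1)/(-1))*(-3/32))*(-10) = (((½)*(-1)*(-5))*(-3/32))*(-10) = ((5/2)*(-3/32))*(-10) = -15/64*(-10) = 75/32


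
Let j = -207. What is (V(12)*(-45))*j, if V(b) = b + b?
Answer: 223560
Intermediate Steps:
V(b) = 2*b
(V(12)*(-45))*j = ((2*12)*(-45))*(-207) = (24*(-45))*(-207) = -1080*(-207) = 223560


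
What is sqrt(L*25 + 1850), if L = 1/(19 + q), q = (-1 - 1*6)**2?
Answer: 5*sqrt(85561)/34 ≈ 43.016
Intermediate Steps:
q = 49 (q = (-1 - 6)**2 = (-7)**2 = 49)
L = 1/68 (L = 1/(19 + 49) = 1/68 ≈ 0.014706)
sqrt(L*25 + 1850) = sqrt((1/68)*25 + 1850) = sqrt(25/68 + 1850) = sqrt(125825/68) = 5*sqrt(85561)/34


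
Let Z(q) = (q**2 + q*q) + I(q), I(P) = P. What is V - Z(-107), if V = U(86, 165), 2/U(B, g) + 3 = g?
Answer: -1846070/81 ≈ -22791.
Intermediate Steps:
U(B, g) = 2/(-3 + g)
V = 1/81 (V = 2/(-3 + 165) = 2/162 = 2*(1/162) = 1/81 ≈ 0.012346)
Z(q) = q + 2*q**2 (Z(q) = (q**2 + q*q) + q = (q**2 + q**2) + q = 2*q**2 + q = q + 2*q**2)
V - Z(-107) = 1/81 - (-107)*(1 + 2*(-107)) = 1/81 - (-107)*(1 - 214) = 1/81 - (-107)*(-213) = 1/81 - 1*22791 = 1/81 - 22791 = -1846070/81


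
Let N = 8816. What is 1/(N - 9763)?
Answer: -1/947 ≈ -0.0010560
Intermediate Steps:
1/(N - 9763) = 1/(8816 - 9763) = 1/(-947) = -1/947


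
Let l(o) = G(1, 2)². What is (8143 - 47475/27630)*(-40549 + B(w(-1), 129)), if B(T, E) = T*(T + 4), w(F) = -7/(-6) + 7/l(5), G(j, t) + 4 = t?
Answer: -9724480767599/29472 ≈ -3.2996e+8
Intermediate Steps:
G(j, t) = -4 + t
l(o) = 4 (l(o) = (-4 + 2)² = (-2)² = 4)
w(F) = 35/12 (w(F) = -7/(-6) + 7/4 = -7*(-⅙) + 7*(¼) = 7/6 + 7/4 = 35/12)
B(T, E) = T*(4 + T)
(8143 - 47475/27630)*(-40549 + B(w(-1), 129)) = (8143 - 47475/27630)*(-40549 + 35*(4 + 35/12)/12) = (8143 - 47475*1/27630)*(-40549 + (35/12)*(83/12)) = (8143 - 1055/614)*(-40549 + 2905/144) = (4998747/614)*(-5836151/144) = -9724480767599/29472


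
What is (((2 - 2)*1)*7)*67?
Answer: 0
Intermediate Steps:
(((2 - 2)*1)*7)*67 = ((0*1)*7)*67 = (0*7)*67 = 0*67 = 0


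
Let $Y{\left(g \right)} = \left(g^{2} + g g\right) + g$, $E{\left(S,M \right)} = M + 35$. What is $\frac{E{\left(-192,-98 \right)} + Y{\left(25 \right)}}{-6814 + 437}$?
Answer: $- \frac{1212}{6377} \approx -0.19006$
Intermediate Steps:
$E{\left(S,M \right)} = 35 + M$
$Y{\left(g \right)} = g + 2 g^{2}$ ($Y{\left(g \right)} = \left(g^{2} + g^{2}\right) + g = 2 g^{2} + g = g + 2 g^{2}$)
$\frac{E{\left(-192,-98 \right)} + Y{\left(25 \right)}}{-6814 + 437} = \frac{\left(35 - 98\right) + 25 \left(1 + 2 \cdot 25\right)}{-6814 + 437} = \frac{-63 + 25 \left(1 + 50\right)}{-6377} = \left(-63 + 25 \cdot 51\right) \left(- \frac{1}{6377}\right) = \left(-63 + 1275\right) \left(- \frac{1}{6377}\right) = 1212 \left(- \frac{1}{6377}\right) = - \frac{1212}{6377}$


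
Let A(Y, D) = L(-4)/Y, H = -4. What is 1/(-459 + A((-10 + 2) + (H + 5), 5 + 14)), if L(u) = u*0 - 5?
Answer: -7/3208 ≈ -0.0021820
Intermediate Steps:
L(u) = -5 (L(u) = 0 - 5 = -5)
A(Y, D) = -5/Y
1/(-459 + A((-10 + 2) + (H + 5), 5 + 14)) = 1/(-459 - 5/((-10 + 2) + (-4 + 5))) = 1/(-459 - 5/(-8 + 1)) = 1/(-459 - 5/(-7)) = 1/(-459 - 5*(-1/7)) = 1/(-459 + 5/7) = 1/(-3208/7) = -7/3208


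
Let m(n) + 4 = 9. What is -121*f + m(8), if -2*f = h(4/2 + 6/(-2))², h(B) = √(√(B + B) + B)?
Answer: -111/2 + 121*I*√2/2 ≈ -55.5 + 85.56*I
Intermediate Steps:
m(n) = 5 (m(n) = -4 + 9 = 5)
h(B) = √(B + √2*√B) (h(B) = √(√(2*B) + B) = √(√2*√B + B) = √(B + √2*√B))
f = ½ - I*√2/2 (f = -(-½ + √2*√(4/2 + 6/(-2))/2) = -(-½ + √2*√(4*(½) + 6*(-½))/2) = -(-½ + √2*√(2 - 3)/2) = -(-½ + I*√2/2) = -(-1 + I*√2)/2 = ½ - I*√2/2 ≈ 0.5 - 0.70711*I)
-121*f + m(8) = -121*(½ - I*√2/2) + 5 = (-121/2 + 121*I*√2/2) + 5 = -111/2 + 121*I*√2/2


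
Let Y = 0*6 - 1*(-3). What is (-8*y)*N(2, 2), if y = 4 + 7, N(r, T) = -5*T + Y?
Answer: 616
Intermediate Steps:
Y = 3 (Y = 0 + 3 = 3)
N(r, T) = 3 - 5*T (N(r, T) = -5*T + 3 = 3 - 5*T)
y = 11
(-8*y)*N(2, 2) = (-8*11)*(3 - 5*2) = -88*(3 - 10) = -88*(-7) = 616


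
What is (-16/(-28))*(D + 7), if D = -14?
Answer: -4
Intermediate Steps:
(-16/(-28))*(D + 7) = (-16/(-28))*(-14 + 7) = -16*(-1/28)*(-7) = (4/7)*(-7) = -4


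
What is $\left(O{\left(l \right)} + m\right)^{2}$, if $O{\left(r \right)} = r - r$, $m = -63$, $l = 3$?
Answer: $3969$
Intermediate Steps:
$O{\left(r \right)} = 0$
$\left(O{\left(l \right)} + m\right)^{2} = \left(0 - 63\right)^{2} = \left(-63\right)^{2} = 3969$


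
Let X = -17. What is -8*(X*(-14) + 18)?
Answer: -2048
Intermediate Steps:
-8*(X*(-14) + 18) = -8*(-17*(-14) + 18) = -8*(238 + 18) = -8*256 = -2048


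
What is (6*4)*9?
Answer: 216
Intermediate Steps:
(6*4)*9 = 24*9 = 216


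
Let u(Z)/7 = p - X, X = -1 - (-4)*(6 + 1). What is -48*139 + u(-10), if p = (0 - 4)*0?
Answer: -6861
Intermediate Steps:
p = 0 (p = -4*0 = 0)
X = 27 (X = -1 - (-4)*7 = -1 - 1*(-28) = -1 + 28 = 27)
u(Z) = -189 (u(Z) = 7*(0 - 1*27) = 7*(0 - 27) = 7*(-27) = -189)
-48*139 + u(-10) = -48*139 - 189 = -6672 - 189 = -6861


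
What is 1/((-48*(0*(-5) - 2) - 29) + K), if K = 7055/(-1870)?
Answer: 22/1391 ≈ 0.015816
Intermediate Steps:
K = -83/22 (K = 7055*(-1/1870) = -83/22 ≈ -3.7727)
1/((-48*(0*(-5) - 2) - 29) + K) = 1/((-48*(0*(-5) - 2) - 29) - 83/22) = 1/((-48*(0 - 2) - 29) - 83/22) = 1/((-48*(-2) - 29) - 83/22) = 1/((96 - 29) - 83/22) = 1/(67 - 83/22) = 1/(1391/22) = 22/1391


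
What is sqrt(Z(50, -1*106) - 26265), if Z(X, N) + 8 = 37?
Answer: 2*I*sqrt(6559) ≈ 161.98*I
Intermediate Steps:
Z(X, N) = 29 (Z(X, N) = -8 + 37 = 29)
sqrt(Z(50, -1*106) - 26265) = sqrt(29 - 26265) = sqrt(-26236) = 2*I*sqrt(6559)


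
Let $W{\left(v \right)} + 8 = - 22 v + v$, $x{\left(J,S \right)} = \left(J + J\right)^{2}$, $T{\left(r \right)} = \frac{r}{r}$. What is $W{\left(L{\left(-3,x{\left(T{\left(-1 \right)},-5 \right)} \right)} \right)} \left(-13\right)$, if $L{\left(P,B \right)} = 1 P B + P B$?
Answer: $-6448$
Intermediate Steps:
$T{\left(r \right)} = 1$
$x{\left(J,S \right)} = 4 J^{2}$ ($x{\left(J,S \right)} = \left(2 J\right)^{2} = 4 J^{2}$)
$L{\left(P,B \right)} = 2 B P$ ($L{\left(P,B \right)} = P B + B P = B P + B P = 2 B P$)
$W{\left(v \right)} = -8 - 21 v$ ($W{\left(v \right)} = -8 + \left(- 22 v + v\right) = -8 - 21 v$)
$W{\left(L{\left(-3,x{\left(T{\left(-1 \right)},-5 \right)} \right)} \right)} \left(-13\right) = \left(-8 - 21 \cdot 2 \cdot 4 \cdot 1^{2} \left(-3\right)\right) \left(-13\right) = \left(-8 - 21 \cdot 2 \cdot 4 \cdot 1 \left(-3\right)\right) \left(-13\right) = \left(-8 - 21 \cdot 2 \cdot 4 \left(-3\right)\right) \left(-13\right) = \left(-8 - -504\right) \left(-13\right) = \left(-8 + 504\right) \left(-13\right) = 496 \left(-13\right) = -6448$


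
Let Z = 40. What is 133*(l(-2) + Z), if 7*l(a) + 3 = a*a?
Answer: 5339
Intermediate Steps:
l(a) = -3/7 + a**2/7 (l(a) = -3/7 + (a*a)/7 = -3/7 + a**2/7)
133*(l(-2) + Z) = 133*((-3/7 + (1/7)*(-2)**2) + 40) = 133*((-3/7 + (1/7)*4) + 40) = 133*((-3/7 + 4/7) + 40) = 133*(1/7 + 40) = 133*(281/7) = 5339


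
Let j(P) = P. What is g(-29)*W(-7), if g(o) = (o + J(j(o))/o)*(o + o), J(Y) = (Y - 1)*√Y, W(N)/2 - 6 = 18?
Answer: 80736 - 2880*I*√29 ≈ 80736.0 - 15509.0*I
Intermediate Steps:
W(N) = 48 (W(N) = 12 + 2*18 = 12 + 36 = 48)
J(Y) = √Y*(-1 + Y) (J(Y) = (-1 + Y)*√Y = √Y*(-1 + Y))
g(o) = 2*o*(o + (-1 + o)/√o) (g(o) = (o + (√o*(-1 + o))/o)*(o + o) = (o + (-1 + o)/√o)*(2*o) = 2*o*(o + (-1 + o)/√o))
g(-29)*W(-7) = (2*(-29)² + 2*√(-29)*(-1 - 29))*48 = (2*841 + 2*(I*√29)*(-30))*48 = (1682 - 60*I*√29)*48 = 80736 - 2880*I*√29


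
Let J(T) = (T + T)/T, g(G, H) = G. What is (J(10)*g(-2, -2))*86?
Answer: -344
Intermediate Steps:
J(T) = 2 (J(T) = (2*T)/T = 2)
(J(10)*g(-2, -2))*86 = (2*(-2))*86 = -4*86 = -344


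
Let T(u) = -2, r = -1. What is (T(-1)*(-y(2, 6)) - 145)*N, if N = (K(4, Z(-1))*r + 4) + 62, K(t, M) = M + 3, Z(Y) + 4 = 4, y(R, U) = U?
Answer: -8379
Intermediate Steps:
Z(Y) = 0 (Z(Y) = -4 + 4 = 0)
K(t, M) = 3 + M
N = 63 (N = ((3 + 0)*(-1) + 4) + 62 = (3*(-1) + 4) + 62 = (-3 + 4) + 62 = 1 + 62 = 63)
(T(-1)*(-y(2, 6)) - 145)*N = (-(-2)*6 - 145)*63 = (-2*(-6) - 145)*63 = (12 - 145)*63 = -133*63 = -8379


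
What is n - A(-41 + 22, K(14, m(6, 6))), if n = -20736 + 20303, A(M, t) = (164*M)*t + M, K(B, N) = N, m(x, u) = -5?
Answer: -15994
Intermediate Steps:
A(M, t) = M + 164*M*t (A(M, t) = 164*M*t + M = M + 164*M*t)
n = -433
n - A(-41 + 22, K(14, m(6, 6))) = -433 - (-41 + 22)*(1 + 164*(-5)) = -433 - (-19)*(1 - 820) = -433 - (-19)*(-819) = -433 - 1*15561 = -433 - 15561 = -15994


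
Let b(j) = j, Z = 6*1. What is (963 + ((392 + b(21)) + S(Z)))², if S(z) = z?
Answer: 1909924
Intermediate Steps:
Z = 6
(963 + ((392 + b(21)) + S(Z)))² = (963 + ((392 + 21) + 6))² = (963 + (413 + 6))² = (963 + 419)² = 1382² = 1909924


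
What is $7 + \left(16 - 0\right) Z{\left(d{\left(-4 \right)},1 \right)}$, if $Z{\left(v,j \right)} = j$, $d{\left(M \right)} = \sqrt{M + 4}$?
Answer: $23$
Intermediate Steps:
$d{\left(M \right)} = \sqrt{4 + M}$
$7 + \left(16 - 0\right) Z{\left(d{\left(-4 \right)},1 \right)} = 7 + \left(16 - 0\right) 1 = 7 + \left(16 + 0\right) 1 = 7 + 16 \cdot 1 = 7 + 16 = 23$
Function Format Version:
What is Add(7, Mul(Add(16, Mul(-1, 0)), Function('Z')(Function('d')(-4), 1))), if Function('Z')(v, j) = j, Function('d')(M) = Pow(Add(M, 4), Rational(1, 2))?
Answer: 23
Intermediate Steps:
Function('d')(M) = Pow(Add(4, M), Rational(1, 2))
Add(7, Mul(Add(16, Mul(-1, 0)), Function('Z')(Function('d')(-4), 1))) = Add(7, Mul(Add(16, Mul(-1, 0)), 1)) = Add(7, Mul(Add(16, 0), 1)) = Add(7, Mul(16, 1)) = Add(7, 16) = 23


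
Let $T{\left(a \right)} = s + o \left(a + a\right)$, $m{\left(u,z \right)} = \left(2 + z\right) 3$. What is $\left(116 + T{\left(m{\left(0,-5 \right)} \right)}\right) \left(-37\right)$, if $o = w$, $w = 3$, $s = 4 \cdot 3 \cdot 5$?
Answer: $-4514$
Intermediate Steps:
$m{\left(u,z \right)} = 6 + 3 z$
$s = 60$ ($s = 12 \cdot 5 = 60$)
$o = 3$
$T{\left(a \right)} = 60 + 6 a$ ($T{\left(a \right)} = 60 + 3 \left(a + a\right) = 60 + 3 \cdot 2 a = 60 + 6 a$)
$\left(116 + T{\left(m{\left(0,-5 \right)} \right)}\right) \left(-37\right) = \left(116 + \left(60 + 6 \left(6 + 3 \left(-5\right)\right)\right)\right) \left(-37\right) = \left(116 + \left(60 + 6 \left(6 - 15\right)\right)\right) \left(-37\right) = \left(116 + \left(60 + 6 \left(-9\right)\right)\right) \left(-37\right) = \left(116 + \left(60 - 54\right)\right) \left(-37\right) = \left(116 + 6\right) \left(-37\right) = 122 \left(-37\right) = -4514$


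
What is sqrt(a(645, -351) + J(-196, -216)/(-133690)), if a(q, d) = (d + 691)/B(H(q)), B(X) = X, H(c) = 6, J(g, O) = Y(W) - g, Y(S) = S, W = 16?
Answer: 2*sqrt(569686445655)/200535 ≈ 7.5276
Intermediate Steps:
J(g, O) = 16 - g
a(q, d) = 691/6 + d/6 (a(q, d) = (d + 691)/6 = (691 + d)*(1/6) = 691/6 + d/6)
sqrt(a(645, -351) + J(-196, -216)/(-133690)) = sqrt((691/6 + (1/6)*(-351)) + (16 - 1*(-196))/(-133690)) = sqrt((691/6 - 117/2) + (16 + 196)*(-1/133690)) = sqrt(170/3 + 212*(-1/133690)) = sqrt(170/3 - 106/66845) = sqrt(11363332/200535) = 2*sqrt(569686445655)/200535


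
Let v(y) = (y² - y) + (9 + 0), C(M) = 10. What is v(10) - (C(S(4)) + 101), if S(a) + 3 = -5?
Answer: -12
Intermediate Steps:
S(a) = -8 (S(a) = -3 - 5 = -8)
v(y) = 9 + y² - y (v(y) = (y² - y) + 9 = 9 + y² - y)
v(10) - (C(S(4)) + 101) = (9 + 10² - 1*10) - (10 + 101) = (9 + 100 - 10) - 1*111 = 99 - 111 = -12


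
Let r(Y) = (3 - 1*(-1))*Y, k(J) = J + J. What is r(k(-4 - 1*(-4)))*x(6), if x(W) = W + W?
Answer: 0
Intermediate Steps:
k(J) = 2*J
r(Y) = 4*Y (r(Y) = (3 + 1)*Y = 4*Y)
x(W) = 2*W
r(k(-4 - 1*(-4)))*x(6) = (4*(2*(-4 - 1*(-4))))*(2*6) = (4*(2*(-4 + 4)))*12 = (4*(2*0))*12 = (4*0)*12 = 0*12 = 0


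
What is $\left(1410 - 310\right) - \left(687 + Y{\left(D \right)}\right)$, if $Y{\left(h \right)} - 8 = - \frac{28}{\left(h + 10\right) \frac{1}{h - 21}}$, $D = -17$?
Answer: $557$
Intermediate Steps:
$Y{\left(h \right)} = 8 - \frac{28 \left(-21 + h\right)}{10 + h}$ ($Y{\left(h \right)} = 8 - \frac{28}{\left(h + 10\right) \frac{1}{h - 21}} = 8 - \frac{28}{\left(10 + h\right) \frac{1}{-21 + h}} = 8 - \frac{28}{\frac{1}{-21 + h} \left(10 + h\right)} = 8 - 28 \frac{-21 + h}{10 + h} = 8 - \frac{28 \left(-21 + h\right)}{10 + h}$)
$\left(1410 - 310\right) - \left(687 + Y{\left(D \right)}\right) = \left(1410 - 310\right) - \left(687 + \frac{4 \left(167 - -85\right)}{10 - 17}\right) = 1100 - \left(687 + \frac{4 \left(167 + 85\right)}{-7}\right) = 1100 - \left(687 + 4 \left(- \frac{1}{7}\right) 252\right) = 1100 - 543 = 557$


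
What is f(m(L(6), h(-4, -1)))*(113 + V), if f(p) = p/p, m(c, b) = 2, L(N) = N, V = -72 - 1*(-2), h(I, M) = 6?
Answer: 43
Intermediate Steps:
V = -70 (V = -72 + 2 = -70)
f(p) = 1
f(m(L(6), h(-4, -1)))*(113 + V) = 1*(113 - 70) = 1*43 = 43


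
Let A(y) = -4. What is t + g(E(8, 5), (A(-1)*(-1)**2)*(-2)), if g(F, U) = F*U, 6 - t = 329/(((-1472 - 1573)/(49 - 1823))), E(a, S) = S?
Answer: -63368/435 ≈ -145.67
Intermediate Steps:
t = -80768/435 (t = 6 - 329/((-1472 - 1573)/(49 - 1823)) = 6 - 329/((-3045/(-1774))) = 6 - 329/((-3045*(-1/1774))) = 6 - 329/3045/1774 = 6 - 329*1774/3045 = 6 - 1*83378/435 = 6 - 83378/435 = -80768/435 ≈ -185.67)
t + g(E(8, 5), (A(-1)*(-1)**2)*(-2)) = -80768/435 + 5*(-4*(-1)**2*(-2)) = -80768/435 + 5*(-4*1*(-2)) = -80768/435 + 5*(-4*(-2)) = -80768/435 + 5*8 = -80768/435 + 40 = -63368/435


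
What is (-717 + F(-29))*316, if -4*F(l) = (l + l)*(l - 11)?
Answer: -409852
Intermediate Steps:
F(l) = -l*(-11 + l)/2 (F(l) = -(l + l)*(l - 11)/4 = -2*l*(-11 + l)/4 = -l*(-11 + l)/2)
(-717 + F(-29))*316 = (-717 + (½)*(-29)*(11 - 1*(-29)))*316 = (-717 + (½)*(-29)*(11 + 29))*316 = (-717 + (½)*(-29)*40)*316 = (-717 - 580)*316 = -1297*316 = -409852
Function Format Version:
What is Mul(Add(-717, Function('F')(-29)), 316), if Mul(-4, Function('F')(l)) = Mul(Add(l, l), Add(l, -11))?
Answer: -409852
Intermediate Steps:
Function('F')(l) = Mul(Rational(-1, 2), l, Add(-11, l)) (Function('F')(l) = Mul(Rational(-1, 4), Mul(Add(l, l), Add(l, -11))) = Mul(Rational(-1, 4), Mul(Mul(2, l), Add(-11, l))) = Mul(Rational(-1, 4), Mul(2, l, Add(-11, l))) = Mul(Rational(-1, 2), l, Add(-11, l)))
Mul(Add(-717, Function('F')(-29)), 316) = Mul(Add(-717, Mul(Rational(1, 2), -29, Add(11, Mul(-1, -29)))), 316) = Mul(Add(-717, Mul(Rational(1, 2), -29, Add(11, 29))), 316) = Mul(Add(-717, Mul(Rational(1, 2), -29, 40)), 316) = Mul(Add(-717, -580), 316) = Mul(-1297, 316) = -409852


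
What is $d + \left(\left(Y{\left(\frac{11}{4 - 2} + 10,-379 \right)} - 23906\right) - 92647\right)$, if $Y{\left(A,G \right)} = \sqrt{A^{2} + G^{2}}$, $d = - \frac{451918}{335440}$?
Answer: $- \frac{19548495119}{167720} + \frac{5 \sqrt{23021}}{2} \approx -1.1618 \cdot 10^{5}$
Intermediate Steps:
$d = - \frac{225959}{167720}$ ($d = \left(-451918\right) \frac{1}{335440} = - \frac{225959}{167720} \approx -1.3472$)
$d + \left(\left(Y{\left(\frac{11}{4 - 2} + 10,-379 \right)} - 23906\right) - 92647\right) = - \frac{225959}{167720} - \left(116553 - \sqrt{\left(\frac{11}{4 - 2} + 10\right)^{2} + \left(-379\right)^{2}}\right) = - \frac{225959}{167720} - \left(116553 - \sqrt{\left(\frac{11}{2} + 10\right)^{2} + 143641}\right) = - \frac{225959}{167720} - \left(116553 - \sqrt{\left(\frac{31}{2}\right)^{2} + 143641}\right) = - \frac{225959}{167720} - \left(116553 - \sqrt{\frac{961}{4} + 143641}\right) = - \frac{225959}{167720} - \left(116553 - \frac{5 \sqrt{23021}}{2}\right) = - \frac{19548495119}{167720} + \frac{5 \sqrt{23021}}{2}$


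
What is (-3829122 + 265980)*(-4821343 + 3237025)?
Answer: 5645150007156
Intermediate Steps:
(-3829122 + 265980)*(-4821343 + 3237025) = -3563142*(-1584318) = 5645150007156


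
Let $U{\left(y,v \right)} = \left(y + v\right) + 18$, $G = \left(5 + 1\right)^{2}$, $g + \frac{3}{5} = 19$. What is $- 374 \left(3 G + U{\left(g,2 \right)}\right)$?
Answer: $- \frac{273768}{5} \approx -54754.0$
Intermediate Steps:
$g = \frac{92}{5}$ ($g = - \frac{3}{5} + 19 = \frac{92}{5} \approx 18.4$)
$G = 36$ ($G = 6^{2} = 36$)
$U{\left(y,v \right)} = 18 + v + y$ ($U{\left(y,v \right)} = \left(v + y\right) + 18 = 18 + v + y$)
$- 374 \left(3 G + U{\left(g,2 \right)}\right) = - 374 \left(3 \cdot 36 + \left(18 + 2 + \frac{92}{5}\right)\right) = - 374 \left(108 + \frac{192}{5}\right) = \left(-374\right) \frac{732}{5} = - \frac{273768}{5}$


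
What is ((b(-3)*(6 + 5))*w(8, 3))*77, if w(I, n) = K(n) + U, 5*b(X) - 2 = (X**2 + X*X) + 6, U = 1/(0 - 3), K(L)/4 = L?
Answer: 154154/3 ≈ 51385.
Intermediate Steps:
K(L) = 4*L
U = -1/3 (U = 1/(-3) = -1/3 ≈ -0.33333)
b(X) = 8/5 + 2*X**2/5 (b(X) = 2/5 + ((X**2 + X*X) + 6)/5 = 2/5 + ((X**2 + X**2) + 6)/5 = 2/5 + (2*X**2 + 6)/5 = 2/5 + (6 + 2*X**2)/5 = 2/5 + (6/5 + 2*X**2/5) = 8/5 + 2*X**2/5)
w(I, n) = -1/3 + 4*n (w(I, n) = 4*n - 1/3 = -1/3 + 4*n)
((b(-3)*(6 + 5))*w(8, 3))*77 = (((8/5 + (2/5)*(-3)**2)*(6 + 5))*(-1/3 + 4*3))*77 = (((8/5 + (2/5)*9)*11)*(-1/3 + 12))*77 = (((8/5 + 18/5)*11)*(35/3))*77 = (((26/5)*11)*(35/3))*77 = ((286/5)*(35/3))*77 = (2002/3)*77 = 154154/3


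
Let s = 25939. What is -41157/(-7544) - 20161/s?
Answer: 915476839/195683816 ≈ 4.6783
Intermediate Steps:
-41157/(-7544) - 20161/s = -41157/(-7544) - 20161/25939 = -41157*(-1/7544) - 20161*1/25939 = 41157/7544 - 20161/25939 = 915476839/195683816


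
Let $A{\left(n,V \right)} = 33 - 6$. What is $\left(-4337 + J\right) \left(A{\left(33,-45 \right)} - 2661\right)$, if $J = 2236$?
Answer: $5534034$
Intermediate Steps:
$A{\left(n,V \right)} = 27$
$\left(-4337 + J\right) \left(A{\left(33,-45 \right)} - 2661\right) = \left(-4337 + 2236\right) \left(27 - 2661\right) = \left(-2101\right) \left(-2634\right) = 5534034$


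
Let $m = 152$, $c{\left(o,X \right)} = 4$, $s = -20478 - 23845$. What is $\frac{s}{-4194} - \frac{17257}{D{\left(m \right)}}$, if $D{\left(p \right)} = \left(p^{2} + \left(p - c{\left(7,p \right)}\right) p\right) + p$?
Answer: $\frac{977745019}{95941944} \approx 10.191$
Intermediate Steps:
$s = -44323$
$D{\left(p \right)} = p + p^{2} + p \left(-4 + p\right)$ ($D{\left(p \right)} = \left(p^{2} + \left(p - 4\right) p\right) + p = \left(p^{2} + \left(-4 + p\right) p\right) + p = \left(p^{2} + p \left(-4 + p\right)\right) + p = p + p^{2} + p \left(-4 + p\right)$)
$\frac{s}{-4194} - \frac{17257}{D{\left(m \right)}} = - \frac{44323}{-4194} - \frac{17257}{152 \left(-3 + 2 \cdot 152\right)} = \left(-44323\right) \left(- \frac{1}{4194}\right) - \frac{17257}{152 \left(-3 + 304\right)} = \frac{44323}{4194} - \frac{17257}{152 \cdot 301} = \frac{44323}{4194} - \frac{17257}{45752} = \frac{977745019}{95941944}$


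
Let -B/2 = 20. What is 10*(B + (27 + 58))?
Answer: 450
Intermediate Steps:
B = -40 (B = -2*20 = -40)
10*(B + (27 + 58)) = 10*(-40 + (27 + 58)) = 10*(-40 + 85) = 10*45 = 450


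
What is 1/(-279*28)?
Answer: -1/7812 ≈ -0.00012801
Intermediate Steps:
1/(-279*28) = 1/(-7812) = -1/7812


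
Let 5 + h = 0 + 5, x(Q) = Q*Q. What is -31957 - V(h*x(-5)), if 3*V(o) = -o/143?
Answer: -31957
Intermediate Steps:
x(Q) = Q**2
h = 0 (h = -5 + (0 + 5) = -5 + 5 = 0)
V(o) = -o/429 (V(o) = (-o/143)/3 = -o/429)
-31957 - V(h*x(-5)) = -31957 - (-1)*0*(-5)**2/429 = -31957 - (-1)*0*25/429 = -31957 - (-1)*0/429 = -31957 - 1*0 = -31957 + 0 = -31957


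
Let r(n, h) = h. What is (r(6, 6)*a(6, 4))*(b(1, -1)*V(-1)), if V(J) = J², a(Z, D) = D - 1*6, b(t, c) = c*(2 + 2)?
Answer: 48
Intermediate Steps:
b(t, c) = 4*c (b(t, c) = c*4 = 4*c)
a(Z, D) = -6 + D (a(Z, D) = D - 6 = -6 + D)
(r(6, 6)*a(6, 4))*(b(1, -1)*V(-1)) = (6*(-6 + 4))*((4*(-1))*(-1)²) = (6*(-2))*(-4*1) = -12*(-4) = 48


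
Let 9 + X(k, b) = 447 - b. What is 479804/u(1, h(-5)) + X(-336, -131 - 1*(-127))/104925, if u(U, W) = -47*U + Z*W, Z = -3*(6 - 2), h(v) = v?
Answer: 3872572342/104925 ≈ 36908.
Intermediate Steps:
Z = -12 (Z = -3*4 = -12)
X(k, b) = 438 - b (X(k, b) = -9 + (447 - b) = 438 - b)
u(U, W) = -47*U - 12*W
479804/u(1, h(-5)) + X(-336, -131 - 1*(-127))/104925 = 479804/(-47*1 - 12*(-5)) + (438 - (-131 - 1*(-127)))/104925 = 479804/(-47 + 60) + (438 - (-131 + 127))*(1/104925) = 479804/13 + (438 - 1*(-4))*(1/104925) = 479804*(1/13) + (438 + 4)*(1/104925) = 36908 + 442*(1/104925) = 36908 + 442/104925 = 3872572342/104925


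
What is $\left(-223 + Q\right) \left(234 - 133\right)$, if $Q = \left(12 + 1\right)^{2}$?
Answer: $-5454$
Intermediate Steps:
$Q = 169$ ($Q = 13^{2} = 169$)
$\left(-223 + Q\right) \left(234 - 133\right) = \left(-223 + 169\right) \left(234 - 133\right) = \left(-54\right) 101 = -5454$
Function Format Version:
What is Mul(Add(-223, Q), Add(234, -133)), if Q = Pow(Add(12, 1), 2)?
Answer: -5454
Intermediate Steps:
Q = 169 (Q = Pow(13, 2) = 169)
Mul(Add(-223, Q), Add(234, -133)) = Mul(Add(-223, 169), Add(234, -133)) = Mul(-54, 101) = -5454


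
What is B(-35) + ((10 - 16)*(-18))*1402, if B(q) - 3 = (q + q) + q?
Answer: 151314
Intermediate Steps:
B(q) = 3 + 3*q (B(q) = 3 + ((q + q) + q) = 3 + (2*q + q) = 3 + 3*q)
B(-35) + ((10 - 16)*(-18))*1402 = (3 + 3*(-35)) + ((10 - 16)*(-18))*1402 = (3 - 105) - 6*(-18)*1402 = -102 + 108*1402 = -102 + 151416 = 151314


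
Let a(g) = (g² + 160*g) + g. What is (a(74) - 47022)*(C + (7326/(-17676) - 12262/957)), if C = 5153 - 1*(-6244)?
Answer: -158504138501920/469887 ≈ -3.3732e+8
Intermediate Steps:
C = 11397 (C = 5153 + 6244 = 11397)
a(g) = g² + 161*g
(a(74) - 47022)*(C + (7326/(-17676) - 12262/957)) = (74*(161 + 74) - 47022)*(11397 + (7326/(-17676) - 12262/957)) = (74*235 - 47022)*(11397 + (7326*(-1/17676) - 12262*1/957)) = (17390 - 47022)*(11397 + (-407/982 - 12262/957)) = -29632*(11397 - 12430783/939774) = -29632*10698173495/939774 = -158504138501920/469887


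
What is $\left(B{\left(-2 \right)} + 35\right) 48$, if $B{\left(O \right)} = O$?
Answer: $1584$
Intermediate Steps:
$\left(B{\left(-2 \right)} + 35\right) 48 = \left(-2 + 35\right) 48 = 33 \cdot 48 = 1584$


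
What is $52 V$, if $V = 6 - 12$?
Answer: $-312$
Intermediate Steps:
$V = -6$
$52 V = 52 \left(-6\right) = -312$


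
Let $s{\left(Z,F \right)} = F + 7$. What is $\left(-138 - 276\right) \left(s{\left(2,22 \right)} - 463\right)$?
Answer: $179676$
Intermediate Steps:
$s{\left(Z,F \right)} = 7 + F$
$\left(-138 - 276\right) \left(s{\left(2,22 \right)} - 463\right) = \left(-138 - 276\right) \left(\left(7 + 22\right) - 463\right) = - 414 \left(29 - 463\right) = \left(-414\right) \left(-434\right) = 179676$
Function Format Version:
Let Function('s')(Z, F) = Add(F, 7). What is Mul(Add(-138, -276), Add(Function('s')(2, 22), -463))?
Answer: 179676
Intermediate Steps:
Function('s')(Z, F) = Add(7, F)
Mul(Add(-138, -276), Add(Function('s')(2, 22), -463)) = Mul(Add(-138, -276), Add(Add(7, 22), -463)) = Mul(-414, Add(29, -463)) = Mul(-414, -434) = 179676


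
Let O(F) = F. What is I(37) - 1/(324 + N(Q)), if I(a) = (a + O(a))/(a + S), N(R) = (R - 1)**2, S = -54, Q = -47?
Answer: -194489/44676 ≈ -4.3533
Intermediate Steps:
N(R) = (-1 + R)**2
I(a) = 2*a/(-54 + a) (I(a) = (a + a)/(a - 54) = (2*a)/(-54 + a) = 2*a/(-54 + a))
I(37) - 1/(324 + N(Q)) = 2*37/(-54 + 37) - 1/(324 + (-1 - 47)**2) = 2*37/(-17) - 1/(324 + (-48)**2) = 2*37*(-1/17) - 1/(324 + 2304) = -74/17 - 1/2628 = -194489/44676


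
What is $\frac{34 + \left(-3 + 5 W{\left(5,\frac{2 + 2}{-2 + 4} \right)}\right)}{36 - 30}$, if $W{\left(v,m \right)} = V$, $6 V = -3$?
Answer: $\frac{19}{4} \approx 4.75$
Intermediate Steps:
$V = - \frac{1}{2}$ ($V = \frac{1}{6} \left(-3\right) = - \frac{1}{2} \approx -0.5$)
$W{\left(v,m \right)} = - \frac{1}{2}$
$\frac{34 + \left(-3 + 5 W{\left(5,\frac{2 + 2}{-2 + 4} \right)}\right)}{36 - 30} = \frac{34 + \left(-3 + 5 \left(- \frac{1}{2}\right)\right)}{36 - 30} = \frac{34 - \frac{11}{2}}{6} = \left(34 - \frac{11}{2}\right) \frac{1}{6} = \frac{57}{2} \cdot \frac{1}{6} = \frac{19}{4}$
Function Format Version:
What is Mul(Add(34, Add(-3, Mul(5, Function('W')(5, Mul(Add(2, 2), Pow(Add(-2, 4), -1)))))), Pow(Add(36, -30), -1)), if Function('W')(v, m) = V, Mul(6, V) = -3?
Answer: Rational(19, 4) ≈ 4.7500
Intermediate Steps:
V = Rational(-1, 2) (V = Mul(Rational(1, 6), -3) = Rational(-1, 2) ≈ -0.50000)
Function('W')(v, m) = Rational(-1, 2)
Mul(Add(34, Add(-3, Mul(5, Function('W')(5, Mul(Add(2, 2), Pow(Add(-2, 4), -1)))))), Pow(Add(36, -30), -1)) = Mul(Add(34, Add(-3, Mul(5, Rational(-1, 2)))), Pow(Add(36, -30), -1)) = Mul(Add(34, Add(-3, Rational(-5, 2))), Pow(6, -1)) = Mul(Add(34, Rational(-11, 2)), Rational(1, 6)) = Mul(Rational(57, 2), Rational(1, 6)) = Rational(19, 4)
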